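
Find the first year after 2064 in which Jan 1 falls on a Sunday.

2068

Jan 1 advances by 2 weekdays after a leap year and by 1 after a common year.
2064: Jan 1 is Tuesday (leap).
2065: Thursday
2066: Friday
2067: Saturday
2068: Sunday (leap)
2068 begins on a Sunday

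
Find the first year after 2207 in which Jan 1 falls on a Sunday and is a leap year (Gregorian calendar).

2232

Jan 1 advances by 2 weekdays after a leap year and by 1 after a common year.
2207: Jan 1 is Thursday.
2208: Friday (leap)
2209: Sunday
2210: Monday
2211: Tuesday
2212: Wednesday (leap)
2213: Friday
2214: Saturday
2215: Sunday
2216: Monday (leap)
2217: Wednesday
2218: Thursday
2219: Friday
2220: Saturday (leap)
2221: Monday
2222: Tuesday
2223: Wednesday
2224: Thursday (leap)
2225: Saturday
2226: Sunday
2227: Monday
2228: Tuesday (leap)
2229: Thursday
2230: Friday
2231: Saturday
2232: Sunday (leap)
2232 begins on a Sunday and is a leap year.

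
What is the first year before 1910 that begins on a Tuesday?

Jan 1 advances by 2 weekdays after a leap year and by 1 after a common year.
1910: Jan 1 is Saturday.
1909: Friday
1908: Wednesday (leap)
1907: Tuesday
1907 begins on a Tuesday

1907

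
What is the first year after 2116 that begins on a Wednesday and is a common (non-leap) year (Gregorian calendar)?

Jan 1 advances by 2 weekdays after a leap year and by 1 after a common year.
2116: Jan 1 is Wednesday (leap).
2117: Friday
2118: Saturday
2119: Sunday
2120: Monday (leap)
2121: Wednesday
2121 begins on a Wednesday and is a common year.

2121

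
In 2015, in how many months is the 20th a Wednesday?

Check the 20th of each month of 2015: Jan 20: Tue, Feb 20: Fri, Mar 20: Fri, Apr 20: Mon, May 20: Wed, Jun 20: Sat, Jul 20: Mon, Aug 20: Thu, Sep 20: Sun, Oct 20: Tue, Nov 20: Fri, Dec 20: Sun.
Wednesday occurs in May — 1 month.

1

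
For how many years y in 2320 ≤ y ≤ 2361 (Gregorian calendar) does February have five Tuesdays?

1

February has 28 days (29 in leap years); it has five Tuesdays when Tuesday falls among the first (month-length − 28) days — i.e. when February 1 is Tuesday in a leap year (never in a common year).
February 1 by year: 2320:Sun 2321:Tue 2322:Wed 2323:Thu 2324:Fri 2325:Sun 2326:Mon 2327:Tue 2328:Wed 2329:Fri 2330:Sat 2331:Sun 2332:Mon 2333:Wed 2334:Thu …(12 more)… 2347:Sat 2348:Sun 2349:Tue 2350:Wed 2351:Thu 2352:Fri 2353:Sun 2354:Mon 2355:Tue 2356:Wed 2357:Fri 2358:Sat 2359:Sun 2360:Mon 2361:Wed
Years with five Tuesdays: 2344 → 1.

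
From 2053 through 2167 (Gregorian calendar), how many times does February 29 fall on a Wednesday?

5

Leap years in 2053–2167: 27 of them.
Feb 29 weekday advances by 5 (mod 7) from one leap year to the next four years later (or differs when a century non-leap intervenes).
Leap-day weekdays: 2056:Tue 2060:Sun 2064:Fri 2068:Wed✓ 2072:Mon 2076:Sat 2080:Thu 2084:Tue 2088:Sun 2092:Fri 2096:Wed✓ 2104:Fri 2108:Wed✓ 2112:Mon 2116:Sat 2120:Thu 2124:Tue 2128:Sun 2132:Fri 2136:Wed✓ 2140:Mon 2144:Sat 2148:Thu 2152:Tue 2156:Sun 2160:Fri 2164:Wed✓
Wednesday: 2068, 2096, 2108, 2136, 2164 → 5.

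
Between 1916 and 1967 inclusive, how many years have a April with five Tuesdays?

April has 30 days; it has five Tuesdays when Tuesday falls among the first (month-length − 28) days — i.e. when April 1 is one of Tuesday/Monday.
April 1 by year: 1916:Sat 1917:Sun 1918:Mon✓ 1919:Tue✓ 1920:Thu 1921:Fri 1922:Sat 1923:Sun 1924:Tue✓ 1925:Wed 1926:Thu 1927:Fri 1928:Sun 1929:Mon✓ 1930:Tue✓ …(22 more)… 1953:Wed 1954:Thu 1955:Fri 1956:Sun 1957:Mon✓ 1958:Tue✓ 1959:Wed 1960:Fri 1961:Sat 1962:Sun 1963:Mon✓ 1964:Wed 1965:Thu 1966:Fri 1967:Sat
Years with five Tuesdays: 1918, 1919, 1924, 1929, 1930, 1935, 1940, 1941, 1946, 1947, 1952, 1957, 1958, 1963 → 14.

14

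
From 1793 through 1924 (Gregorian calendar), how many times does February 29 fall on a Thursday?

4

Leap years in 1793–1924: 31 of them.
Feb 29 weekday advances by 5 (mod 7) from one leap year to the next four years later (or differs when a century non-leap intervenes).
Leap-day weekdays: 1796:Mon 1804:Wed 1808:Mon 1812:Sat 1816:Thu✓ 1820:Tue 1824:Sun 1828:Fri 1832:Wed 1836:Mon 1840:Sat 1844:Thu✓ 1848:Tue …(5 more)… 1872:Thu✓ 1876:Tue 1880:Sun 1884:Fri 1888:Wed 1892:Mon 1896:Sat 1904:Mon 1908:Sat 1912:Thu✓ 1916:Tue 1920:Sun 1924:Fri
Thursday: 1816, 1844, 1872, 1912 → 4.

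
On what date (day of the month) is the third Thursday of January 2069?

January 1, 2069 is a Tuesday, so the first Thursday is the 3rd.
The third Thursday is 3 + 14 = 17.

17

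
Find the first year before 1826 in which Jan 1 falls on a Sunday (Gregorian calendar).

Jan 1 advances by 2 weekdays after a leap year and by 1 after a common year.
1826: Jan 1 is Sunday.
1825: Saturday
1824: Thursday (leap)
1823: Wednesday
1822: Tuesday
1821: Monday
1820: Saturday (leap)
1819: Friday
1818: Thursday
1817: Wednesday
1816: Monday (leap)
1815: Sunday
1815 begins on a Sunday

1815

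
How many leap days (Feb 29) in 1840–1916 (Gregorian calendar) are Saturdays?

4

Leap years in 1840–1916: 19 of them.
Feb 29 weekday advances by 5 (mod 7) from one leap year to the next four years later (or differs when a century non-leap intervenes).
Leap-day weekdays: 1840:Sat✓ 1844:Thu 1848:Tue 1852:Sun 1856:Fri 1860:Wed 1864:Mon 1868:Sat✓ 1872:Thu 1876:Tue 1880:Sun 1884:Fri 1888:Wed 1892:Mon 1896:Sat✓ 1904:Mon 1908:Sat✓ 1912:Thu 1916:Tue
Saturday: 1840, 1868, 1896, 1908 → 4.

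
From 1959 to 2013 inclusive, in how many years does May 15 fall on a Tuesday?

Track May 15's weekday year by year (advancing +1, or +2 across a Feb 29):
  1959: Fri  1960: Sun (+2)  1961: Mon (+1)  1962: Tue (+1) ✓  1963: Wed (+1)
  1964: Fri (+2)  1965: Sat (+1)  1966: Sun (+1)  1967: Mon (+1)  1968: Wed (+2)
  1969: Thu (+1)  1970: Fri (+1)  1971: Sat (+1)  1972: Mon (+2)  … (27 more years) …
  2000: Mon (+2)  2001: Tue (+1) ✓  2002: Wed (+1)  2003: Thu (+1)  2004: Sat (+2)
  2005: Sun (+1)  2006: Mon (+1)  2007: Tue (+1) ✓  2008: Thu (+2)  2009: Fri (+1)
  2010: Sat (+1)  2011: Sun (+1)  2012: Tue (+2) ✓  2013: Wed (+1)
Tuesday years: 1962, 1973, 1979, 1984, 1990, 2001, 2007, 2012 — 8 in total.

8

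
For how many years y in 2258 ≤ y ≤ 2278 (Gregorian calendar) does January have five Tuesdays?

January has 31 days; it has five Tuesdays when Tuesday falls among the first (month-length − 28) days — i.e. when January 1 is one of Tuesday/Monday/Sunday.
January 1 by year: 2258:Fri 2259:Sat 2260:Sun✓ 2261:Tue✓ 2262:Wed 2263:Thu 2264:Fri 2265:Sun✓ 2266:Mon✓ 2267:Tue✓ 2268:Wed 2269:Fri 2270:Sat 2271:Sun✓ 2272:Mon✓ 2273:Wed 2274:Thu 2275:Fri 2276:Sat 2277:Mon✓ 2278:Tue✓
Years with five Tuesdays: 2260, 2261, 2265, 2266, 2267, 2271, 2272, 2277, 2278 → 9.

9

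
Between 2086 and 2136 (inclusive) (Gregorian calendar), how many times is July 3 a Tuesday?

Track July 3's weekday year by year (advancing +1, or +2 across a Feb 29):
  2086: Wed  2087: Thu (+1)  2088: Sat (+2)  2089: Sun (+1)  2090: Mon (+1)
  2091: Tue (+1) ✓  2092: Thu (+2)  2093: Fri (+1)  2094: Sat (+1)  2095: Sun (+1)
  2096: Tue (+2) ✓  2097: Wed (+1)  2098: Thu (+1)  2099: Fri (+1)  … (23 more years) …
  2123: Sat (+1)  2124: Mon (+2)  2125: Tue (+1) ✓  2126: Wed (+1)  2127: Thu (+1)
  2128: Sat (+2)  2129: Sun (+1)  2130: Mon (+1)  2131: Tue (+1) ✓  2132: Thu (+2)
  2133: Fri (+1)  2134: Sat (+1)  2135: Sun (+1)  2136: Tue (+2) ✓
Tuesday years: 2091, 2096, 2103, 2108, 2114, 2125, 2131, 2136 — 8 in total.

8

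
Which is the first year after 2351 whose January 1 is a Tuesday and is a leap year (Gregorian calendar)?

Jan 1 advances by 2 weekdays after a leap year and by 1 after a common year.
2351: Jan 1 is Monday.
2352: Tuesday (leap)
2352 begins on a Tuesday and is a leap year.

2352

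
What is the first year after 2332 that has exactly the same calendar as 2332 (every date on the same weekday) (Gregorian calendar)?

Two years share a calendar iff Jan 1 falls on the same weekday and both are leap or both are common. 2332: Jan 1 is Friday, leap year.
2333: Jan 1 Sunday, common
2334: Jan 1 Monday, common
2335: Jan 1 Tuesday, common
2336: Jan 1 Wednesday, leap
2337: Jan 1 Friday, common
2338: Jan 1 Saturday, common
2339: Jan 1 Sunday, common
2340: Jan 1 Monday, leap
2341: Jan 1 Wednesday, common
2342: Jan 1 Thursday, common
2343: Jan 1 Friday, common
2344: Jan 1 Saturday, leap
2345: Jan 1 Monday, common
2346: Jan 1 Tuesday, common
2347: Jan 1 Wednesday, common
2348: Jan 1 Thursday, leap
2349: Jan 1 Saturday, common
2350: Jan 1 Sunday, common
2351: Jan 1 Monday, common
2352: Jan 1 Tuesday, leap
2353: Jan 1 Thursday, common
2354: Jan 1 Friday, common
2355: Jan 1 Saturday, common
2356: Jan 1 Sunday, leap
2357: Jan 1 Tuesday, common
2358: Jan 1 Wednesday, common
2359: Jan 1 Thursday, common
2360: Jan 1 Friday, leap
2360 matches on both conditions.

2360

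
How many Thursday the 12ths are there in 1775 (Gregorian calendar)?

Check the 12th of each month of 1775: Jan 12: Thu, Feb 12: Sun, Mar 12: Sun, Apr 12: Wed, May 12: Fri, Jun 12: Mon, Jul 12: Wed, Aug 12: Sat, Sep 12: Tue, Oct 12: Thu, Nov 12: Sun, Dec 12: Tue.
Thursday occurs in January, October — 2 months.

2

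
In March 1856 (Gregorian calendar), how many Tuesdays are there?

March 1856 has 31 days and begins on Saturday.
The first Tuesday is March 4.
Tuesdays fall on 4, 11, 18, 25 — that's 4.

4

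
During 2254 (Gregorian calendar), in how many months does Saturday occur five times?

4

A month of length L has five Saturdays iff its first Saturday is on day ≤ L−28 (so day 1–3 in a 31-day month, 1–2 in a 30-day month, day 1 in a leap February).
Checking each month of 2254: Jan starts Sun (31d); Feb starts Wed (28d); Mar starts Wed (31d); Apr starts Sat (30d) ✓; May starts Mon (31d); Jun starts Thu (30d); Jul starts Sat (31d) ✓; Aug starts Tue (31d); Sep starts Fri (30d) ✓; Oct starts Sun (31d); Nov starts Wed (30d); Dec starts Fri (31d) ✓.
Five-Saturday months: April, July, September, December → 4.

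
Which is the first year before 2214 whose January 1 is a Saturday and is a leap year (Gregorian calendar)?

2180

Jan 1 advances by 2 weekdays after a leap year and by 1 after a common year.
2214: Jan 1 is Saturday.
2213: Friday
2212: Wednesday (leap)
2211: Tuesday
2210: Monday
2209: Sunday
2208: Friday (leap)
2207: Thursday
2206: Wednesday
2205: Tuesday
2204: Sunday (leap)
2203: Saturday
2202: Friday
2201: Thursday
2200: Wednesday
2199: Tuesday
2198: Monday
2197: Sunday
2196: Friday (leap)
2195: Thursday
2194: Wednesday
2193: Tuesday
2192: Sunday (leap)
2191: Saturday
2190: Friday
2189: Thursday
2188: Tuesday (leap)
2187: Monday
2186: Sunday
2185: Saturday
2184: Thursday (leap)
2183: Wednesday
2182: Tuesday
2181: Monday
2180: Saturday (leap)
2180 begins on a Saturday and is a leap year.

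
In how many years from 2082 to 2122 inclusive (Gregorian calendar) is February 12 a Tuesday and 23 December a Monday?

Check each year's weekday for February 12 and 23 December:
  2082: Thu/Wed  2083: Fri/Thu  2084: Sat/Sat  2085: Mon/Sun  2086: Tue/Mon ✓  2087: Wed/Tue  2088: Thu/Thu  2089: Sat/Fri  2090: Sun/Sat  2091: Mon/Sun  2092: Tue/Tue  2093: Thu/Wed  2094: Fri/Thu  2095: Sat/Fri  …(13 more)…  2109: Tue/Mon ✓  2110: Wed/Tue  2111: Thu/Wed  2112: Fri/Fri  2113: Sun/Sat  2114: Mon/Sun  2115: Tue/Mon ✓  2116: Wed/Wed  2117: Fri/Thu  2118: Sat/Fri  2119: Sun/Sat  2120: Mon/Mon  2121: Wed/Tue  2122: Thu/Wed
Both conditions hold in: 2086, 2097, 2109, 2115 — 4.

4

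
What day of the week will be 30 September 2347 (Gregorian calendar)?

Tuesday

January 1, 2347 is a Wednesday.
September 30 is day 273 of the year, i.e. 272 days after Jan 1.
272 mod 7 = 6, so advance 6 weekdays from Wednesday: Tuesday.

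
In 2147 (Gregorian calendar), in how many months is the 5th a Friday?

1

Check the 5th of each month of 2147: Jan 5: Thu, Feb 5: Sun, Mar 5: Sun, Apr 5: Wed, May 5: Fri, Jun 5: Mon, Jul 5: Wed, Aug 5: Sat, Sep 5: Tue, Oct 5: Thu, Nov 5: Sun, Dec 5: Tue.
Friday occurs in May — 1 month.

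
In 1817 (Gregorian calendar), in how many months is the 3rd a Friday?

2

Check the 3rd of each month of 1817: Jan 3: Fri, Feb 3: Mon, Mar 3: Mon, Apr 3: Thu, May 3: Sat, Jun 3: Tue, Jul 3: Thu, Aug 3: Sun, Sep 3: Wed, Oct 3: Fri, Nov 3: Mon, Dec 3: Wed.
Friday occurs in January, October — 2 months.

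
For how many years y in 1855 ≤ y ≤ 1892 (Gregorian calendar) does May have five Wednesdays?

May has 31 days; it has five Wednesdays when Wednesday falls among the first (month-length − 28) days — i.e. when May 1 is one of Wednesday/Tuesday/Monday.
May 1 by year: 1855:Tue✓ 1856:Thu 1857:Fri 1858:Sat 1859:Sun 1860:Tue✓ 1861:Wed✓ 1862:Thu 1863:Fri 1864:Sun 1865:Mon✓ 1866:Tue✓ 1867:Wed✓ 1868:Fri 1869:Sat …(8 more)… 1878:Wed✓ 1879:Thu 1880:Sat 1881:Sun 1882:Mon✓ 1883:Tue✓ 1884:Thu 1885:Fri 1886:Sat 1887:Sun 1888:Tue✓ 1889:Wed✓ 1890:Thu 1891:Fri 1892:Sun
Years with five Wednesdays: 1855, 1860, 1861, 1865, 1866, 1867, 1871, 1872, 1876, 1877, 1878, 1882, 1883, 1888, 1889 → 15.

15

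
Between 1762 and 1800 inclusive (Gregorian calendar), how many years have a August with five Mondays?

16

August has 31 days; it has five Mondays when Monday falls among the first (month-length − 28) days — i.e. when August 1 is one of Monday/Sunday/Saturday.
August 1 by year: 1762:Sun✓ 1763:Mon✓ 1764:Wed 1765:Thu 1766:Fri 1767:Sat✓ 1768:Mon✓ 1769:Tue 1770:Wed 1771:Thu 1772:Sat✓ 1773:Sun✓ 1774:Mon✓ 1775:Tue 1776:Thu …(9 more)… 1786:Tue 1787:Wed 1788:Fri 1789:Sat✓ 1790:Sun✓ 1791:Mon✓ 1792:Wed 1793:Thu 1794:Fri 1795:Sat✓ 1796:Mon✓ 1797:Tue 1798:Wed 1799:Thu 1800:Fri
Years with five Mondays: 1762, 1763, 1767, 1768, 1772, 1773, 1774, 1778, 1779, 1784, 1785, 1789, 1790, 1791, 1795, 1796 → 16.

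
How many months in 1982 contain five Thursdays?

4

A month of length L has five Thursdays iff its first Thursday is on day ≤ L−28 (so day 1–3 in a 31-day month, 1–2 in a 30-day month, day 1 in a leap February).
Checking each month of 1982: Jan starts Fri (31d); Feb starts Mon (28d); Mar starts Mon (31d); Apr starts Thu (30d) ✓; May starts Sat (31d); Jun starts Tue (30d); Jul starts Thu (31d) ✓; Aug starts Sun (31d); Sep starts Wed (30d) ✓; Oct starts Fri (31d); Nov starts Mon (30d); Dec starts Wed (31d) ✓.
Five-Thursday months: April, July, September, December → 4.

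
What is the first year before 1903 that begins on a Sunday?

1899

Jan 1 advances by 2 weekdays after a leap year and by 1 after a common year.
1903: Jan 1 is Thursday.
1902: Wednesday
1901: Tuesday
1900: Monday
1899: Sunday
1899 begins on a Sunday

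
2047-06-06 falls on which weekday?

January 1, 2047 is a Tuesday.
June 6 is day 157 of the year, i.e. 156 days after Jan 1.
156 mod 7 = 2, so advance 2 weekdays from Tuesday: Thursday.

Thursday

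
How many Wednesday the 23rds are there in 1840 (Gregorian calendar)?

2

Check the 23rd of each month of 1840: Jan 23: Thu, Feb 23: Sun, Mar 23: Mon, Apr 23: Thu, May 23: Sat, Jun 23: Tue, Jul 23: Thu, Aug 23: Sun, Sep 23: Wed, Oct 23: Fri, Nov 23: Mon, Dec 23: Wed.
Wednesday occurs in September, December — 2 months.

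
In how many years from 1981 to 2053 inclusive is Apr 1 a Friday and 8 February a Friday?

Check each year's weekday for Apr 1 and 8 February:
  1981: Wed/Sun  1982: Thu/Mon  1983: Fri/Tue  1984: Sun/Wed  1985: Mon/Fri  1986: Tue/Sat  1987: Wed/Sun  1988: Fri/Mon  1989: Sat/Wed  1990: Sun/Thu  1991: Mon/Fri  1992: Wed/Sat  1993: Thu/Mon  1994: Fri/Tue  …(45 more)…  2040: Sun/Wed  2041: Mon/Fri  2042: Tue/Sat  2043: Wed/Sun  2044: Fri/Mon  2045: Sat/Wed  2046: Sun/Thu  2047: Mon/Fri  2048: Wed/Sat  2049: Thu/Mon  2050: Fri/Tue  2051: Sat/Wed  2052: Mon/Thu  2053: Tue/Sat
Both conditions hold in: no year — 0.

0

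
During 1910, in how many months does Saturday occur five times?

5

A month of length L has five Saturdays iff its first Saturday is on day ≤ L−28 (so day 1–3 in a 31-day month, 1–2 in a 30-day month, day 1 in a leap February).
Checking each month of 1910: Jan starts Sat (31d) ✓; Feb starts Tue (28d); Mar starts Tue (31d); Apr starts Fri (30d) ✓; May starts Sun (31d); Jun starts Wed (30d); Jul starts Fri (31d) ✓; Aug starts Mon (31d); Sep starts Thu (30d); Oct starts Sat (31d) ✓; Nov starts Tue (30d); Dec starts Thu (31d) ✓.
Five-Saturday months: January, April, July, October, December → 5.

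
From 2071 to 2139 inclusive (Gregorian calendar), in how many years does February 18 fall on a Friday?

Track February 18's weekday year by year (advancing +1, or +2 across a Feb 29):
  2071: Wed  2072: Thu (+1)  2073: Sat (+2)  2074: Sun (+1)  2075: Mon (+1)
  2076: Tue (+1)  2077: Thu (+2)  2078: Fri (+1) ✓  2079: Sat (+1)  2080: Sun (+1)
  2081: Tue (+2)  2082: Wed (+1)  2083: Thu (+1)  2084: Fri (+1) ✓  … (41 more years) …
  2126: Mon (+1)  2127: Tue (+1)  2128: Wed (+1)  2129: Fri (+2) ✓  2130: Sat (+1)
  2131: Sun (+1)  2132: Mon (+1)  2133: Wed (+2)  2134: Thu (+1)  2135: Fri (+1) ✓
  2136: Sat (+1)  2137: Mon (+2)  2138: Tue (+1)  2139: Wed (+1)
Friday years: 2078, 2084, 2089, 2095, 2101, 2107, 2118, 2124, 2129, 2135 — 10 in total.

10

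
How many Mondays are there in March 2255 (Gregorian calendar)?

4

March 2255 has 31 days and begins on Thursday.
The first Monday is March 5.
Mondays fall on 5, 12, 19, 26 — that's 4.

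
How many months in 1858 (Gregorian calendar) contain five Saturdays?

4

A month of length L has five Saturdays iff its first Saturday is on day ≤ L−28 (so day 1–3 in a 31-day month, 1–2 in a 30-day month, day 1 in a leap February).
Checking each month of 1858: Jan starts Fri (31d) ✓; Feb starts Mon (28d); Mar starts Mon (31d); Apr starts Thu (30d); May starts Sat (31d) ✓; Jun starts Tue (30d); Jul starts Thu (31d) ✓; Aug starts Sun (31d); Sep starts Wed (30d); Oct starts Fri (31d) ✓; Nov starts Mon (30d); Dec starts Wed (31d).
Five-Saturday months: January, May, July, October → 4.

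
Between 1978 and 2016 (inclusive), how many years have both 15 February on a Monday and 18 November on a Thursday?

Check each year's weekday for 15 February and 18 November:
  1978: Wed/Sat  1979: Thu/Sun  1980: Fri/Tue  1981: Sun/Wed  1982: Mon/Thu ✓  1983: Tue/Fri  1984: Wed/Sun  1985: Fri/Mon  1986: Sat/Tue  1987: Sun/Wed  1988: Mon/Fri  1989: Wed/Sat  1990: Thu/Sun  1991: Fri/Mon  …(11 more)…  2003: Sat/Tue  2004: Sun/Thu  2005: Tue/Fri  2006: Wed/Sat  2007: Thu/Sun  2008: Fri/Tue  2009: Sun/Wed  2010: Mon/Thu ✓  2011: Tue/Fri  2012: Wed/Sun  2013: Fri/Mon  2014: Sat/Tue  2015: Sun/Wed  2016: Mon/Fri
Both conditions hold in: 1982, 1993, 1999, 2010 — 4.

4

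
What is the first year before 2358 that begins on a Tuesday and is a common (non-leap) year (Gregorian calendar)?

2357

Jan 1 advances by 2 weekdays after a leap year and by 1 after a common year.
2358: Jan 1 is Wednesday.
2357: Tuesday
2357 begins on a Tuesday and is a common year.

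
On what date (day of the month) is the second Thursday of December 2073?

14

December 1, 2073 is a Friday, so the first Thursday is the 7th.
The second Thursday is 7 + 7 = 14.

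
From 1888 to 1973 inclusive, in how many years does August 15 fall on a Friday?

Track August 15's weekday year by year (advancing +1, or +2 across a Feb 29):
  1888: Wed  1889: Thu (+1)  1890: Fri (+1) ✓  1891: Sat (+1)  1892: Mon (+2)
  1893: Tue (+1)  1894: Wed (+1)  1895: Thu (+1)  1896: Sat (+2)  1897: Sun (+1)
  1898: Mon (+1)  1899: Tue (+1)  1900: Wed (+1)  1901: Thu (+1)  … (58 more years) …
  1960: Mon (+2)  1961: Tue (+1)  1962: Wed (+1)  1963: Thu (+1)  1964: Sat (+2)
  1965: Sun (+1)  1966: Mon (+1)  1967: Tue (+1)  1968: Thu (+2)  1969: Fri (+1) ✓
  1970: Sat (+1)  1971: Sun (+1)  1972: Tue (+2)  1973: Wed (+1)
Friday years: 1890, 1902, 1913, 1919, 1924, 1930, 1941, 1947, 1952, 1958, 1969 — 11 in total.

11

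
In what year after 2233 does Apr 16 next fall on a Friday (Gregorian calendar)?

2241

From one year to the next, a fixed date's weekday advances by 1, or by 2 when a Feb 29 lies between the two dates.
2233: April 16 is Tuesday.
2234: Wednesday (+1)
2235: Thursday (+1)
2236: Saturday (+2)
2237: Sunday (+1)
2238: Monday (+1)
2239: Tuesday (+1)
2240: Thursday (+2)
2241: Friday (+1)
Apr 16 falls on a Friday in 2241.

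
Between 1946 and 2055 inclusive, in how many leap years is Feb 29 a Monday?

4

Leap years in 1946–2055: 27 of them.
Feb 29 weekday advances by 5 (mod 7) from one leap year to the next four years later (or differs when a century non-leap intervenes).
Leap-day weekdays: 1948:Sun 1952:Fri 1956:Wed 1960:Mon✓ 1964:Sat 1968:Thu 1972:Tue 1976:Sun 1980:Fri 1984:Wed 1988:Mon✓ 1992:Sat 1996:Thu 2000:Tue 2004:Sun 2008:Fri 2012:Wed 2016:Mon✓ 2020:Sat 2024:Thu 2028:Tue 2032:Sun 2036:Fri 2040:Wed 2044:Mon✓ 2048:Sat 2052:Thu
Monday: 1960, 1988, 2016, 2044 → 4.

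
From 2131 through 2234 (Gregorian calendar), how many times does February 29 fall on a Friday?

4

Leap years in 2131–2234: 25 of them.
Feb 29 weekday advances by 5 (mod 7) from one leap year to the next four years later (or differs when a century non-leap intervenes).
Leap-day weekdays: 2132:Fri✓ 2136:Wed 2140:Mon 2144:Sat 2148:Thu 2152:Tue 2156:Sun 2160:Fri✓ 2164:Wed 2168:Mon 2172:Sat 2176:Thu 2180:Tue 2184:Sun 2188:Fri✓ 2192:Wed 2196:Mon 2204:Wed 2208:Mon 2212:Sat 2216:Thu 2220:Tue 2224:Sun 2228:Fri✓ 2232:Wed
Friday: 2132, 2160, 2188, 2228 → 4.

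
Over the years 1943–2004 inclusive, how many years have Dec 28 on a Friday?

9

Track Dec 28's weekday year by year (advancing +1, or +2 across a Feb 29):
  1943: Tue  1944: Thu (+2)  1945: Fri (+1) ✓  1946: Sat (+1)  1947: Sun (+1)
  1948: Tue (+2)  1949: Wed (+1)  1950: Thu (+1)  1951: Fri (+1) ✓  1952: Sun (+2)
  1953: Mon (+1)  1954: Tue (+1)  1955: Wed (+1)  1956: Fri (+2) ✓  … (34 more years) …
  1991: Sat (+1)  1992: Mon (+2)  1993: Tue (+1)  1994: Wed (+1)  1995: Thu (+1)
  1996: Sat (+2)  1997: Sun (+1)  1998: Mon (+1)  1999: Tue (+1)  2000: Thu (+2)
  2001: Fri (+1) ✓  2002: Sat (+1)  2003: Sun (+1)  2004: Tue (+2)
Friday years: 1945, 1951, 1956, 1962, 1973, 1979, 1984, 1990, 2001 — 9 in total.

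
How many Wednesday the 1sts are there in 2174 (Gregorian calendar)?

1

Check the 1st of each month of 2174: Jan 1: Sat, Feb 1: Tue, Mar 1: Tue, Apr 1: Fri, May 1: Sun, Jun 1: Wed, Jul 1: Fri, Aug 1: Mon, Sep 1: Thu, Oct 1: Sat, Nov 1: Tue, Dec 1: Thu.
Wednesday occurs in June — 1 month.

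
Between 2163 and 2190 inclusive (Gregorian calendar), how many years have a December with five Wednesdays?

12

December has 31 days; it has five Wednesdays when Wednesday falls among the first (month-length − 28) days — i.e. when December 1 is one of Wednesday/Tuesday/Monday.
December 1 by year: 2163:Thu 2164:Sat 2165:Sun 2166:Mon✓ 2167:Tue✓ 2168:Thu 2169:Fri 2170:Sat 2171:Sun 2172:Tue✓ 2173:Wed✓ 2174:Thu 2175:Fri 2176:Sun 2177:Mon✓ 2178:Tue✓ 2179:Wed✓ 2180:Fri 2181:Sat 2182:Sun 2183:Mon✓ 2184:Wed✓ 2185:Thu 2186:Fri 2187:Sat 2188:Mon✓ 2189:Tue✓ 2190:Wed✓
Years with five Wednesdays: 2166, 2167, 2172, 2173, 2177, 2178, 2179, 2183, 2184, 2188, 2189, 2190 → 12.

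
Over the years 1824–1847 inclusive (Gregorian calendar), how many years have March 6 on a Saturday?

4

Track March 6's weekday year by year (advancing +1, or +2 across a Feb 29):
  1824: Sat ✓  1825: Sun (+1)  1826: Mon (+1)  1827: Tue (+1)  1828: Thu (+2)
  1829: Fri (+1)  1830: Sat (+1) ✓  1831: Sun (+1)  1832: Tue (+2)  1833: Wed (+1)
  1834: Thu (+1)  1835: Fri (+1)  1836: Sun (+2)  1837: Mon (+1)  1838: Tue (+1)
  1839: Wed (+1)  1840: Fri (+2)  1841: Sat (+1) ✓  1842: Sun (+1)  1843: Mon (+1)
  1844: Wed (+2)  1845: Thu (+1)  1846: Fri (+1)  1847: Sat (+1) ✓
Saturday years: 1824, 1830, 1841, 1847 — 4 in total.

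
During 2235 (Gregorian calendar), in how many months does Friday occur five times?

4

A month of length L has five Fridays iff its first Friday is on day ≤ L−28 (so day 1–3 in a 31-day month, 1–2 in a 30-day month, day 1 in a leap February).
Checking each month of 2235: Jan starts Thu (31d) ✓; Feb starts Sun (28d); Mar starts Sun (31d); Apr starts Wed (30d); May starts Fri (31d) ✓; Jun starts Mon (30d); Jul starts Wed (31d) ✓; Aug starts Sat (31d); Sep starts Tue (30d); Oct starts Thu (31d) ✓; Nov starts Sun (30d); Dec starts Tue (31d).
Five-Friday months: January, May, July, October → 4.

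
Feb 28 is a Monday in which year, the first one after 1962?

1966

From one year to the next, a fixed date's weekday advances by 1, or by 2 when a Feb 29 lies between the two dates.
1962: February 28 is Wednesday.
1963: Thursday (+1)
1964: Friday (+1)
1965: Sunday (+2)
1966: Monday (+1)
Feb 28 falls on a Monday in 1966.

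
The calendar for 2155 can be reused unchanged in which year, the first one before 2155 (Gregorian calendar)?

Two years share a calendar iff Jan 1 falls on the same weekday and both are leap or both are common. 2155: Jan 1 is Wednesday, common year.
2154: Jan 1 Tuesday, common
2153: Jan 1 Monday, common
2152: Jan 1 Saturday, leap
2151: Jan 1 Friday, common
2150: Jan 1 Thursday, common
2149: Jan 1 Wednesday, common
2149 matches on both conditions.

2149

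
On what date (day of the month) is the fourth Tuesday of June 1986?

24

June 1, 1986 is a Sunday, so the first Tuesday is the 3rd.
The fourth Tuesday is 3 + 21 = 24.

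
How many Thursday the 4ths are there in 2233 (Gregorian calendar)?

Check the 4th of each month of 2233: Jan 4: Fri, Feb 4: Mon, Mar 4: Mon, Apr 4: Thu, May 4: Sat, Jun 4: Tue, Jul 4: Thu, Aug 4: Sun, Sep 4: Wed, Oct 4: Fri, Nov 4: Mon, Dec 4: Wed.
Thursday occurs in April, July — 2 months.

2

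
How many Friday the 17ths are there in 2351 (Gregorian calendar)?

1

Check the 17th of each month of 2351: Jan 17: Wed, Feb 17: Sat, Mar 17: Sat, Apr 17: Tue, May 17: Thu, Jun 17: Sun, Jul 17: Tue, Aug 17: Fri, Sep 17: Mon, Oct 17: Wed, Nov 17: Sat, Dec 17: Mon.
Friday occurs in August — 1 month.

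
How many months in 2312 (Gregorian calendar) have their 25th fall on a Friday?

Check the 25th of each month of 2312: Jan 25: Thu, Feb 25: Sun, Mar 25: Mon, Apr 25: Thu, May 25: Sat, Jun 25: Tue, Jul 25: Thu, Aug 25: Sun, Sep 25: Wed, Oct 25: Fri, Nov 25: Mon, Dec 25: Wed.
Friday occurs in October — 1 month.

1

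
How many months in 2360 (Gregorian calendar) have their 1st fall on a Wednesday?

Check the 1st of each month of 2360: Jan 1: Fri, Feb 1: Mon, Mar 1: Tue, Apr 1: Fri, May 1: Sun, Jun 1: Wed, Jul 1: Fri, Aug 1: Mon, Sep 1: Thu, Oct 1: Sat, Nov 1: Tue, Dec 1: Thu.
Wednesday occurs in June — 1 month.

1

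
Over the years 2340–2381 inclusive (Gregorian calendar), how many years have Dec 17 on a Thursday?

Track Dec 17's weekday year by year (advancing +1, or +2 across a Feb 29):
  2340: Tue  2341: Wed (+1)  2342: Thu (+1) ✓  2343: Fri (+1)  2344: Sun (+2)
  2345: Mon (+1)  2346: Tue (+1)  2347: Wed (+1)  2348: Fri (+2)  2349: Sat (+1)
  2350: Sun (+1)  2351: Mon (+1)  2352: Wed (+2)  2353: Thu (+1) ✓  … (14 more years) …
  2368: Tue (+2)  2369: Wed (+1)  2370: Thu (+1) ✓  2371: Fri (+1)  2372: Sun (+2)
  2373: Mon (+1)  2374: Tue (+1)  2375: Wed (+1)  2376: Fri (+2)  2377: Sat (+1)
  2378: Sun (+1)  2379: Mon (+1)  2380: Wed (+2)  2381: Thu (+1) ✓
Thursday years: 2342, 2353, 2359, 2364, 2370, 2381 — 6 in total.

6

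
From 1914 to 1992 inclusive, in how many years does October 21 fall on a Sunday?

Track October 21's weekday year by year (advancing +1, or +2 across a Feb 29):
  1914: Wed  1915: Thu (+1)  1916: Sat (+2)  1917: Sun (+1) ✓  1918: Mon (+1)
  1919: Tue (+1)  1920: Thu (+2)  1921: Fri (+1)  1922: Sat (+1)  1923: Sun (+1) ✓
  1924: Tue (+2)  1925: Wed (+1)  1926: Thu (+1)  1927: Fri (+1)  … (51 more years) …
  1979: Sun (+1) ✓  1980: Tue (+2)  1981: Wed (+1)  1982: Thu (+1)  1983: Fri (+1)
  1984: Sun (+2) ✓  1985: Mon (+1)  1986: Tue (+1)  1987: Wed (+1)  1988: Fri (+2)
  1989: Sat (+1)  1990: Sun (+1) ✓  1991: Mon (+1)  1992: Wed (+2)
Sunday years: 1917, 1923, 1928, 1934, 1945, 1951, 1956, 1962, 1973, 1979, 1984, 1990 — 12 in total.

12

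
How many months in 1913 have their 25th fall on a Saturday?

Check the 25th of each month of 1913: Jan 25: Sat, Feb 25: Tue, Mar 25: Tue, Apr 25: Fri, May 25: Sun, Jun 25: Wed, Jul 25: Fri, Aug 25: Mon, Sep 25: Thu, Oct 25: Sat, Nov 25: Tue, Dec 25: Thu.
Saturday occurs in January, October — 2 months.

2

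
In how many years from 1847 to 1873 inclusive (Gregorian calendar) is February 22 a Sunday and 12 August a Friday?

Check each year's weekday for February 22 and 12 August:
  1847: Mon/Thu  1848: Tue/Sat  1849: Thu/Sun  1850: Fri/Mon  1851: Sat/Tue  1852: Sun/Thu  1853: Tue/Fri  1854: Wed/Sat  1855: Thu/Sun  1856: Fri/Tue  1857: Sun/Wed  1858: Mon/Thu  1859: Tue/Fri  1860: Wed/Sun  1861: Fri/Mon  1862: Sat/Tue  1863: Sun/Wed  1864: Mon/Fri  1865: Wed/Sat  1866: Thu/Sun  1867: Fri/Mon  1868: Sat/Wed  1869: Mon/Thu  1870: Tue/Fri  1871: Wed/Sat  1872: Thu/Mon  1873: Sat/Tue
Both conditions hold in: no year — 0.

0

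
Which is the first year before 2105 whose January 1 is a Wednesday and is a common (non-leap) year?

2098

Jan 1 advances by 2 weekdays after a leap year and by 1 after a common year.
2105: Jan 1 is Thursday.
2104: Tuesday (leap)
2103: Monday
2102: Sunday
2101: Saturday
2100: Friday
2099: Thursday
2098: Wednesday
2098 begins on a Wednesday and is a common year.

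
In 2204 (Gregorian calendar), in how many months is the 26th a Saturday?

Check the 26th of each month of 2204: Jan 26: Thu, Feb 26: Sun, Mar 26: Mon, Apr 26: Thu, May 26: Sat, Jun 26: Tue, Jul 26: Thu, Aug 26: Sun, Sep 26: Wed, Oct 26: Fri, Nov 26: Mon, Dec 26: Wed.
Saturday occurs in May — 1 month.

1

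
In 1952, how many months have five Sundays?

A month of length L has five Sundays iff its first Sunday is on day ≤ L−28 (so day 1–3 in a 31-day month, 1–2 in a 30-day month, day 1 in a leap February).
Checking each month of 1952: Jan starts Tue (31d); Feb starts Fri (29d); Mar starts Sat (31d) ✓; Apr starts Tue (30d); May starts Thu (31d); Jun starts Sun (30d) ✓; Jul starts Tue (31d); Aug starts Fri (31d) ✓; Sep starts Mon (30d); Oct starts Wed (31d); Nov starts Sat (30d) ✓; Dec starts Mon (31d).
Five-Sunday months: March, June, August, November → 4.

4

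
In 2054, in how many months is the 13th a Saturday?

1

Check the 13th of each month of 2054: Jan 13: Tue, Feb 13: Fri, Mar 13: Fri, Apr 13: Mon, May 13: Wed, Jun 13: Sat, Jul 13: Mon, Aug 13: Thu, Sep 13: Sun, Oct 13: Tue, Nov 13: Fri, Dec 13: Sun.
Saturday occurs in June — 1 month.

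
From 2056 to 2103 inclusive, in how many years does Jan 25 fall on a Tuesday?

Track Jan 25's weekday year by year (advancing +1, or +2 across a Feb 29):
  2056: Tue ✓  2057: Thu (+2)  2058: Fri (+1)  2059: Sat (+1)  2060: Sun (+1)
  2061: Tue (+2) ✓  2062: Wed (+1)  2063: Thu (+1)  2064: Fri (+1)  2065: Sun (+2)
  2066: Mon (+1)  2067: Tue (+1) ✓  2068: Wed (+1)  2069: Fri (+2)  … (20 more years) …
  2090: Wed (+1)  2091: Thu (+1)  2092: Fri (+1)  2093: Sun (+2)  2094: Mon (+1)
  2095: Tue (+1) ✓  2096: Wed (+1)  2097: Fri (+2)  2098: Sat (+1)  2099: Sun (+1)
  2100: Mon (+1)  2101: Tue (+1) ✓  2102: Wed (+1)  2103: Thu (+1)
Tuesday years: 2056, 2061, 2067, 2078, 2084, 2089, 2095, 2101 — 8 in total.

8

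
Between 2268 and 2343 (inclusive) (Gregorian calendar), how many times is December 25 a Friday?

Track December 25's weekday year by year (advancing +1, or +2 across a Feb 29):
  2268: Fri ✓  2269: Sat (+1)  2270: Sun (+1)  2271: Mon (+1)  2272: Wed (+2)
  2273: Thu (+1)  2274: Fri (+1) ✓  2275: Sat (+1)  2276: Mon (+2)  2277: Tue (+1)
  2278: Wed (+1)  2279: Thu (+1)  2280: Sat (+2)  2281: Sun (+1)  … (48 more years) …
  2330: Thu (+1)  2331: Fri (+1) ✓  2332: Sun (+2)  2333: Mon (+1)  2334: Tue (+1)
  2335: Wed (+1)  2336: Fri (+2) ✓  2337: Sat (+1)  2338: Sun (+1)  2339: Mon (+1)
  2340: Wed (+2)  2341: Thu (+1)  2342: Fri (+1) ✓  2343: Sat (+1)
Friday years: 2268, 2274, 2285, 2291, 2296, 2303, 2308, 2314, 2325, 2331, 2336, 2342 — 12 in total.

12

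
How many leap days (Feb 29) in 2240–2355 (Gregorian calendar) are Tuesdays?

Leap years in 2240–2355: 28 of them.
Feb 29 weekday advances by 5 (mod 7) from one leap year to the next four years later (or differs when a century non-leap intervenes).
Leap-day weekdays: 2240:Sat 2244:Thu 2248:Tue✓ 2252:Sun 2256:Fri 2260:Wed 2264:Mon 2268:Sat 2272:Thu 2276:Tue✓ 2280:Sun 2284:Fri 2288:Wed 2292:Mon 2296:Sat 2304:Mon 2308:Sat 2312:Thu 2316:Tue✓ 2320:Sun 2324:Fri 2328:Wed 2332:Mon 2336:Sat 2340:Thu 2344:Tue✓ 2348:Sun 2352:Fri
Tuesday: 2248, 2276, 2316, 2344 → 4.

4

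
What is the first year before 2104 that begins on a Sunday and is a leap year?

2096

Jan 1 advances by 2 weekdays after a leap year and by 1 after a common year.
2104: Jan 1 is Tuesday (leap).
2103: Monday
2102: Sunday
2101: Saturday
2100: Friday
2099: Thursday
2098: Wednesday
2097: Tuesday
2096: Sunday (leap)
2096 begins on a Sunday and is a leap year.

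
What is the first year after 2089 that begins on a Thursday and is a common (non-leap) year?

2093

Jan 1 advances by 2 weekdays after a leap year and by 1 after a common year.
2089: Jan 1 is Saturday.
2090: Sunday
2091: Monday
2092: Tuesday (leap)
2093: Thursday
2093 begins on a Thursday and is a common year.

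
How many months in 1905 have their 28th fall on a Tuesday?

3

Check the 28th of each month of 1905: Jan 28: Sat, Feb 28: Tue, Mar 28: Tue, Apr 28: Fri, May 28: Sun, Jun 28: Wed, Jul 28: Fri, Aug 28: Mon, Sep 28: Thu, Oct 28: Sat, Nov 28: Tue, Dec 28: Thu.
Tuesday occurs in February, March, November — 3 months.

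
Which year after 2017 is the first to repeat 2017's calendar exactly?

2023

Two years share a calendar iff Jan 1 falls on the same weekday and both are leap or both are common. 2017: Jan 1 is Sunday, common year.
2018: Jan 1 Monday, common
2019: Jan 1 Tuesday, common
2020: Jan 1 Wednesday, leap
2021: Jan 1 Friday, common
2022: Jan 1 Saturday, common
2023: Jan 1 Sunday, common
2023 matches on both conditions.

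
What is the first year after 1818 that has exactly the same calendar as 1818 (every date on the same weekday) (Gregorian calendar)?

Two years share a calendar iff Jan 1 falls on the same weekday and both are leap or both are common. 1818: Jan 1 is Thursday, common year.
1819: Jan 1 Friday, common
1820: Jan 1 Saturday, leap
1821: Jan 1 Monday, common
1822: Jan 1 Tuesday, common
1823: Jan 1 Wednesday, common
1824: Jan 1 Thursday, leap
1825: Jan 1 Saturday, common
1826: Jan 1 Sunday, common
1827: Jan 1 Monday, common
1828: Jan 1 Tuesday, leap
1829: Jan 1 Thursday, common
1829 matches on both conditions.

1829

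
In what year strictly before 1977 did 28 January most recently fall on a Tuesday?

1975

From one year to the next, a fixed date's weekday advances by 1, or by 2 when a Feb 29 lies between the two dates.
1977: January 28 is Friday.
1976: Wednesday (−2)
1975: Tuesday (−1)
28 January falls on a Tuesday in 1975.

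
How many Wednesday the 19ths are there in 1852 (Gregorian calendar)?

Check the 19th of each month of 1852: Jan 19: Mon, Feb 19: Thu, Mar 19: Fri, Apr 19: Mon, May 19: Wed, Jun 19: Sat, Jul 19: Mon, Aug 19: Thu, Sep 19: Sun, Oct 19: Tue, Nov 19: Fri, Dec 19: Sun.
Wednesday occurs in May — 1 month.

1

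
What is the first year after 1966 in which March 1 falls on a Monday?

1971

From one year to the next, a fixed date's weekday advances by 1, or by 2 when a Feb 29 lies between the two dates.
1966: March 1 is Tuesday.
1967: Wednesday (+1)
1968: Friday (+2)
1969: Saturday (+1)
1970: Sunday (+1)
1971: Monday (+1)
March 1 falls on a Monday in 1971.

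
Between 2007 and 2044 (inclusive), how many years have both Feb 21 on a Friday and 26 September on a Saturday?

1

Check each year's weekday for Feb 21 and 26 September:
  2007: Wed/Wed  2008: Thu/Fri  2009: Sat/Sat  2010: Sun/Sun  2011: Mon/Mon  2012: Tue/Wed  2013: Thu/Thu  2014: Fri/Fri  2015: Sat/Sat  2016: Sun/Mon  2017: Tue/Tue  2018: Wed/Wed  2019: Thu/Thu  2020: Fri/Sat ✓  …(10 more)…  2031: Fri/Fri  2032: Sat/Sun  2033: Mon/Mon  2034: Tue/Tue  2035: Wed/Wed  2036: Thu/Fri  2037: Sat/Sat  2038: Sun/Sun  2039: Mon/Mon  2040: Tue/Wed  2041: Thu/Thu  2042: Fri/Fri  2043: Sat/Sat  2044: Sun/Mon
Both conditions hold in: 2020 — 1.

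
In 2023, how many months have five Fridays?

4

A month of length L has five Fridays iff its first Friday is on day ≤ L−28 (so day 1–3 in a 31-day month, 1–2 in a 30-day month, day 1 in a leap February).
Checking each month of 2023: Jan starts Sun (31d); Feb starts Wed (28d); Mar starts Wed (31d) ✓; Apr starts Sat (30d); May starts Mon (31d); Jun starts Thu (30d) ✓; Jul starts Sat (31d); Aug starts Tue (31d); Sep starts Fri (30d) ✓; Oct starts Sun (31d); Nov starts Wed (30d); Dec starts Fri (31d) ✓.
Five-Friday months: March, June, September, December → 4.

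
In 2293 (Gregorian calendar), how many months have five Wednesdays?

A month of length L has five Wednesdays iff its first Wednesday is on day ≤ L−28 (so day 1–3 in a 31-day month, 1–2 in a 30-day month, day 1 in a leap February).
Checking each month of 2293: Jan starts Sun (31d); Feb starts Wed (28d); Mar starts Wed (31d) ✓; Apr starts Sat (30d); May starts Mon (31d) ✓; Jun starts Thu (30d); Jul starts Sat (31d); Aug starts Tue (31d) ✓; Sep starts Fri (30d); Oct starts Sun (31d); Nov starts Wed (30d) ✓; Dec starts Fri (31d).
Five-Wednesday months: March, May, August, November → 4.

4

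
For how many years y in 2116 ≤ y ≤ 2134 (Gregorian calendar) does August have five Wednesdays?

August has 31 days; it has five Wednesdays when Wednesday falls among the first (month-length − 28) days — i.e. when August 1 is one of Wednesday/Tuesday/Monday.
August 1 by year: 2116:Sat 2117:Sun 2118:Mon✓ 2119:Tue✓ 2120:Thu 2121:Fri 2122:Sat 2123:Sun 2124:Tue✓ 2125:Wed✓ 2126:Thu 2127:Fri 2128:Sun 2129:Mon✓ 2130:Tue✓ 2131:Wed✓ 2132:Fri 2133:Sat 2134:Sun
Years with five Wednesdays: 2118, 2119, 2124, 2125, 2129, 2130, 2131 → 7.

7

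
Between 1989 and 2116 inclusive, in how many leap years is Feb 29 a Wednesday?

Leap years in 1989–2116: 31 of them.
Feb 29 weekday advances by 5 (mod 7) from one leap year to the next four years later (or differs when a century non-leap intervenes).
Leap-day weekdays: 1992:Sat 1996:Thu 2000:Tue 2004:Sun 2008:Fri 2012:Wed✓ 2016:Mon 2020:Sat 2024:Thu 2028:Tue 2032:Sun 2036:Fri 2040:Wed✓ …(5 more)… 2064:Fri 2068:Wed✓ 2072:Mon 2076:Sat 2080:Thu 2084:Tue 2088:Sun 2092:Fri 2096:Wed✓ 2104:Fri 2108:Wed✓ 2112:Mon 2116:Sat
Wednesday: 2012, 2040, 2068, 2096, 2108 → 5.

5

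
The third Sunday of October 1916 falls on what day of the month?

October 1, 1916 is a Sunday, so the first Sunday is the 1st.
The third Sunday is 1 + 14 = 15.

15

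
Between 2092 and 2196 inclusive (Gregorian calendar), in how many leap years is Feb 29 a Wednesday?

5

Leap years in 2092–2196: 26 of them.
Feb 29 weekday advances by 5 (mod 7) from one leap year to the next four years later (or differs when a century non-leap intervenes).
Leap-day weekdays: 2092:Fri 2096:Wed✓ 2104:Fri 2108:Wed✓ 2112:Mon 2116:Sat 2120:Thu 2124:Tue 2128:Sun 2132:Fri 2136:Wed✓ 2140:Mon 2144:Sat 2148:Thu 2152:Tue 2156:Sun 2160:Fri 2164:Wed✓ 2168:Mon 2172:Sat 2176:Thu 2180:Tue 2184:Sun 2188:Fri 2192:Wed✓ 2196:Mon
Wednesday: 2096, 2108, 2136, 2164, 2192 → 5.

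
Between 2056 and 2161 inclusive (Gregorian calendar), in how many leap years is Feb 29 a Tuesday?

4

Leap years in 2056–2161: 26 of them.
Feb 29 weekday advances by 5 (mod 7) from one leap year to the next four years later (or differs when a century non-leap intervenes).
Leap-day weekdays: 2056:Tue✓ 2060:Sun 2064:Fri 2068:Wed 2072:Mon 2076:Sat 2080:Thu 2084:Tue✓ 2088:Sun 2092:Fri 2096:Wed 2104:Fri 2108:Wed 2112:Mon 2116:Sat 2120:Thu 2124:Tue✓ 2128:Sun 2132:Fri 2136:Wed 2140:Mon 2144:Sat 2148:Thu 2152:Tue✓ 2156:Sun 2160:Fri
Tuesday: 2056, 2084, 2124, 2152 → 4.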